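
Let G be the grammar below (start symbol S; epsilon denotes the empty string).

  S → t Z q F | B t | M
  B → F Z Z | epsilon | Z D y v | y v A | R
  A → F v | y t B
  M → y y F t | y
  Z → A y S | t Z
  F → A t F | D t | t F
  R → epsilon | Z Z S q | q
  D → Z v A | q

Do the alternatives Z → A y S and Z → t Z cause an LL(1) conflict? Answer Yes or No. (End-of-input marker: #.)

FIRST(A y S) = { q, t, y } and FIRST(t Z) = { t }.
Both contain t, so the two alternatives are not disjoint — LL(1) conflict.

Yes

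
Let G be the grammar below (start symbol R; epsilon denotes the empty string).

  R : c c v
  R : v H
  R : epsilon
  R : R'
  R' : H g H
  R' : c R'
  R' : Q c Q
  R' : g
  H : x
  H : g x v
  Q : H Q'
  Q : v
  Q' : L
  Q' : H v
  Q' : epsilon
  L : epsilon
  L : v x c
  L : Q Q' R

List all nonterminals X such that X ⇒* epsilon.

Directly nullable (have an epsilon-production): R, Q', L.
No other nonterminal has a production whose RHS symbols are all nullable.

{ L, Q', R }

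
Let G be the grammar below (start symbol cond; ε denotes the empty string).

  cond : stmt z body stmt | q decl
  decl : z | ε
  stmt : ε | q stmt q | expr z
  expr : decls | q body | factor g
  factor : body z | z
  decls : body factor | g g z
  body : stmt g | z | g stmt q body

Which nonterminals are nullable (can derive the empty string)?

{ decl, stmt }

Directly nullable (have an ε-production): decl, stmt.
No other nonterminal has a production whose RHS symbols are all nullable.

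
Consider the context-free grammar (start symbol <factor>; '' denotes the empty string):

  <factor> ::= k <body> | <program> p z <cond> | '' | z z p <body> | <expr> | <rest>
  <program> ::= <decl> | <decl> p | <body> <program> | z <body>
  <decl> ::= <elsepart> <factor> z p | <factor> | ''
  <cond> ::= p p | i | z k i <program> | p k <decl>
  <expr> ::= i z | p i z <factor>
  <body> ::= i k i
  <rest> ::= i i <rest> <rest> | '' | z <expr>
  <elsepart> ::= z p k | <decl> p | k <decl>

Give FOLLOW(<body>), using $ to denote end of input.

{ $, i, k, p, z }

In <factor> ::= k <body>: <body> is at the end, add FOLLOW(<factor>) = { $, i, k, p, z }.
In <factor> ::= z z p <body>: <body> is at the end, add FOLLOW(<factor>) = { $, i, k, p, z }.
In <program> ::= <body> <program>: add FIRST(<program>)\{''} = { i, k, p, z }.
  Since <program> is nullable, also add FOLLOW(<program>) = { $, i, k, p, z }.
In <program> ::= z <body>: <body> is at the end, add FOLLOW(<program>) = { $, i, k, p, z }.
Union: FOLLOW(<body>) = { $, i, k, p, z }.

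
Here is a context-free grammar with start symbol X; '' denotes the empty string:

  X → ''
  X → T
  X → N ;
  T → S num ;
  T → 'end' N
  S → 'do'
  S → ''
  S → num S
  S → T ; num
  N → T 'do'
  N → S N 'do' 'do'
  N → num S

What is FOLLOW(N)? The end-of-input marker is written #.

In X → N ;: add FIRST(;) = { ; }.
In T → 'end' N: N is at the end, add FOLLOW(T) = { #, 'do', ; }.
In N → S N 'do' 'do': add FIRST('do' 'do') = { 'do' }.
Union: FOLLOW(N) = { #, 'do', ; }.

{ #, 'do', ; }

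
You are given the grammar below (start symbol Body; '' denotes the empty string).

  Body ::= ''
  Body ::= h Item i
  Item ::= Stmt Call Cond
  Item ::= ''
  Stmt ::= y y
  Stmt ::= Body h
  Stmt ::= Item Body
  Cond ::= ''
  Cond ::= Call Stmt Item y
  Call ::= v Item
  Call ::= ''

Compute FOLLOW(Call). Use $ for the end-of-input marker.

{ h, i, v, y }

In Item ::= Stmt Call Cond: add FIRST(Cond)\{''} = { h, v, y }.
  Since Cond is nullable, also add FOLLOW(Item) = { h, i, v, y }.
In Cond ::= Call Stmt Item y: add FIRST(Stmt Item y) = { h, v, y }.
Union: FOLLOW(Call) = { h, i, v, y }.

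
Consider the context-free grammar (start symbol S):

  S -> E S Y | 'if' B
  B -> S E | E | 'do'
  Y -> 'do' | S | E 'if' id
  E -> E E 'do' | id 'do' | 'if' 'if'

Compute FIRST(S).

{ 'if', id }

From S -> E S Y: add FIRST(E) = { 'if', id }.
S -> 'if' B contributes {'if'}.
Union: FIRST(S) = { 'if', id }.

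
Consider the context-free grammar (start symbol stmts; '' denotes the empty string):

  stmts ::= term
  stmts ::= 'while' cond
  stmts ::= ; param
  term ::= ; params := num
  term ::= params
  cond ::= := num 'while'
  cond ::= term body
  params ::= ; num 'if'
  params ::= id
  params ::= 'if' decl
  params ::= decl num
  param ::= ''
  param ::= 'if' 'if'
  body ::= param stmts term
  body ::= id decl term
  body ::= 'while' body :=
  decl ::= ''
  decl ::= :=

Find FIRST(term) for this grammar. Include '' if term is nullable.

{ 'if', :=, ;, id, num }

term ::= ; params := num contributes {;}.
From term ::= params: add FIRST(params) = { 'if', :=, ;, id, num }.
Union: FIRST(term) = { 'if', :=, ;, id, num }.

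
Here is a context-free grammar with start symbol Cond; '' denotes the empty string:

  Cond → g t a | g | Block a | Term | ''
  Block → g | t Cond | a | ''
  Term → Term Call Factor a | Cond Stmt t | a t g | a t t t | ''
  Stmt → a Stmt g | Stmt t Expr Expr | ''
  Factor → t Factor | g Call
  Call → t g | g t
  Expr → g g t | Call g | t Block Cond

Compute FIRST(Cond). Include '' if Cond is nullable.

Cond → g t a contributes {g}.
Cond → g contributes {g}.
From Cond → Block a: Block nullable, take FIRST(Block) ∪ {a} = { a, g, t }.
From Cond → Term: add FIRST(Term) = { a, g, t, '' } (including '' since Term is nullable).
Cond → '' contributes ''.
Union: FIRST(Cond) = { a, g, t, '' }.

{ a, g, t, '' }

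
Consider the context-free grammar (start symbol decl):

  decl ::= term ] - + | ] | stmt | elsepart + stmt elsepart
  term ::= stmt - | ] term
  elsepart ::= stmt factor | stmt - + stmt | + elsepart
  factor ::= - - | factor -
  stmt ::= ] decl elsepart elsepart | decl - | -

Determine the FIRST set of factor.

{ - }

factor ::= - - contributes {-}.
From factor ::= factor -: add FIRST(factor) = { - }.
Union: FIRST(factor) = { - }.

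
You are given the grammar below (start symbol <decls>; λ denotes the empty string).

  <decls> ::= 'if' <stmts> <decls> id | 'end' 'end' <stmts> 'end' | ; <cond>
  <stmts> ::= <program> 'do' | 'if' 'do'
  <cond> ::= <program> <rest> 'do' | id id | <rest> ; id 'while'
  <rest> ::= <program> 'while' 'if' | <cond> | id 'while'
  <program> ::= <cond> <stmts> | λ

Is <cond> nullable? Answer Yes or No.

Nullable nonterminals: <program>.
No production of <cond> has an RHS whose symbols are all nullable, so <cond> is not nullable.

No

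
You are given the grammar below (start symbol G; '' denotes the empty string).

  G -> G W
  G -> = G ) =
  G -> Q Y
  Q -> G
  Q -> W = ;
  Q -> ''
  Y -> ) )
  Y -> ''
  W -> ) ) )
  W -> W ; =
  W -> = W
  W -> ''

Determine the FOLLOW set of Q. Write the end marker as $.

{ $, ), ;, = }

In G -> Q Y: add FIRST(Y)\{''} = { ) }.
  Since Y is nullable, also add FOLLOW(G) = { $, ), ;, = }.
Union: FOLLOW(Q) = { $, ), ;, = }.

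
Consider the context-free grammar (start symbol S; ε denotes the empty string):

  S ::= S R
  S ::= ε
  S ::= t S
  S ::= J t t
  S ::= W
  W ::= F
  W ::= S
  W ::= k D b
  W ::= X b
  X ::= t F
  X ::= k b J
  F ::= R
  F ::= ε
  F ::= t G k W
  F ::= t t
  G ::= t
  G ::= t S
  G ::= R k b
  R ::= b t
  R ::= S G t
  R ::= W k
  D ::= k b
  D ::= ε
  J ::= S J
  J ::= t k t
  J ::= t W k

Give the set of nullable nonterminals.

Directly nullable (have an ε-production): S, F, D.
W ::= F with every symbol nullable, so W is nullable.
No other nonterminal has a production whose RHS symbols are all nullable.

{ D, F, S, W }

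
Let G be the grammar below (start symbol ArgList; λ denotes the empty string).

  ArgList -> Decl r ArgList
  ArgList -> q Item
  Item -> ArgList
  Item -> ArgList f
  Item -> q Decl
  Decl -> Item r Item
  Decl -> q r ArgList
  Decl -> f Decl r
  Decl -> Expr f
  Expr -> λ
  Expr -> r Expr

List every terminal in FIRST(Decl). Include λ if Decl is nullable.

{ f, q, r }

From Decl -> Item r Item: add FIRST(Item) = { f, q, r }.
Decl -> q r ArgList contributes {q}.
Decl -> f Decl r contributes {f}.
From Decl -> Expr f: Expr nullable, take FIRST(Expr) ∪ {f} = { f, r }.
Union: FIRST(Decl) = { f, q, r }.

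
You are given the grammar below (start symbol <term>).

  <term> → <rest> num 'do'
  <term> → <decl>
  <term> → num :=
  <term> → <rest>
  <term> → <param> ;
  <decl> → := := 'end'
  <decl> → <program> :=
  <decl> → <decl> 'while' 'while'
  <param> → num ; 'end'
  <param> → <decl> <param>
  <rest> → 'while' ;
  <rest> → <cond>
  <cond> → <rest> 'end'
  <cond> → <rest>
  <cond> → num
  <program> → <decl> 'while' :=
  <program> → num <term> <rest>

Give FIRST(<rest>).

<rest> → 'while' ; contributes {'while'}.
From <rest> → <cond>: add FIRST(<cond>) = { 'while', num }.
Union: FIRST(<rest>) = { 'while', num }.

{ 'while', num }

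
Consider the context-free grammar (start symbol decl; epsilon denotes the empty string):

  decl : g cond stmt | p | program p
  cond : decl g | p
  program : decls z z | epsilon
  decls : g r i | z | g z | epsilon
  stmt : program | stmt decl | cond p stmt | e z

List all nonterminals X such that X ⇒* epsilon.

{ decls, program, stmt }

Directly nullable (have an epsilon-production): program, decls.
stmt : program with every symbol nullable, so stmt is nullable.
No other nonterminal has a production whose RHS symbols are all nullable.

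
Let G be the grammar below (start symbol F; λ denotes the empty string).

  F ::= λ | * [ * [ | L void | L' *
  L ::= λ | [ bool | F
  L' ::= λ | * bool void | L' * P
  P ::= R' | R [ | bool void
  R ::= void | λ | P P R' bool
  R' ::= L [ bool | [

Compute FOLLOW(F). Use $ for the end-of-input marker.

F is the start symbol, so $ ∈ FOLLOW(F).
In L ::= F: F is at the end, add FOLLOW(L) = { [, void }.
Union: FOLLOW(F) = { $, [, void }.

{ $, [, void }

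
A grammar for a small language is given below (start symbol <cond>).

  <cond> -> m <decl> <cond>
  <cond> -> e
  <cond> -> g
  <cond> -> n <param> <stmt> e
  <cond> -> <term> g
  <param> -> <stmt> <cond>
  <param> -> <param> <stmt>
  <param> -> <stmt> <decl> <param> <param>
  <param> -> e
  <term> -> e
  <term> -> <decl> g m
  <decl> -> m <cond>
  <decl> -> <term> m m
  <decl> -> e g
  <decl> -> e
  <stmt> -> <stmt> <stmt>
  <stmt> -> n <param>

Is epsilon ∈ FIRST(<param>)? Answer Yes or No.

No

No nonterminal in this grammar is nullable.
No production of <param> has an RHS whose symbols are all nullable, so <param> is not nullable.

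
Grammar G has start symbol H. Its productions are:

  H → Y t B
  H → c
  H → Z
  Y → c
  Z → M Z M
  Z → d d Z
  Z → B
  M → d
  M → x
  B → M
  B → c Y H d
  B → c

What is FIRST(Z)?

{ c, d, x }

From Z → M Z M: add FIRST(M) = { d, x }.
Z → d d Z contributes {d}.
From Z → B: add FIRST(B) = { c, d, x }.
Union: FIRST(Z) = { c, d, x }.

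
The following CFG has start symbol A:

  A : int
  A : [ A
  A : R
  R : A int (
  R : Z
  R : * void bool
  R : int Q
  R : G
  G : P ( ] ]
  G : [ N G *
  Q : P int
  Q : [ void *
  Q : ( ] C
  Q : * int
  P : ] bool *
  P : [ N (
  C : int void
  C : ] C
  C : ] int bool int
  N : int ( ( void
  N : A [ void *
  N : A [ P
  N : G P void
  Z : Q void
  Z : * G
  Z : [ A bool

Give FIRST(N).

{ (, *, [, ], int }

N : int ( ( void contributes {int}.
From N : A [ void *: add FIRST(A) = { (, *, [, ], int }.
From N : A [ P: add FIRST(A) = { (, *, [, ], int }.
From N : G P void: add FIRST(G) = { [, ] }.
Union: FIRST(N) = { (, *, [, ], int }.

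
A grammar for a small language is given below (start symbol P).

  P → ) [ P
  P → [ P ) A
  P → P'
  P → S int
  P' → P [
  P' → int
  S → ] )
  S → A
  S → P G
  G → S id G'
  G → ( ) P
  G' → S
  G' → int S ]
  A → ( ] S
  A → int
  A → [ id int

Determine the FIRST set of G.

{ (, ), [, ], int }

From G → S id G': add FIRST(S) = { (, ), [, ], int }.
G → ( ) P contributes {(}.
Union: FIRST(G) = { (, ), [, ], int }.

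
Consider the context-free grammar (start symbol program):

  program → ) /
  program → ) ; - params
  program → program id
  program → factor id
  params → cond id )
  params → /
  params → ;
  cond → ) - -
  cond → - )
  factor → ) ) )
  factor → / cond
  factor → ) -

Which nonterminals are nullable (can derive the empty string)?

{ } (none)

No nonterminal has an empty production or an RHS whose symbols are all nullable.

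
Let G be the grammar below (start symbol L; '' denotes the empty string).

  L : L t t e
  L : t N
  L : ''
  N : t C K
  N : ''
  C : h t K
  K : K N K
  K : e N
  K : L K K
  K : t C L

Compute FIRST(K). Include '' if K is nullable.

From K : K N K: add FIRST(K) = { e, t }.
K : e N contributes {e}.
From K : L K K: L nullable, take FIRST(L) ∪ FIRST(K) = { e, t }.
K : t C L contributes {t}.
Union: FIRST(K) = { e, t }.

{ e, t }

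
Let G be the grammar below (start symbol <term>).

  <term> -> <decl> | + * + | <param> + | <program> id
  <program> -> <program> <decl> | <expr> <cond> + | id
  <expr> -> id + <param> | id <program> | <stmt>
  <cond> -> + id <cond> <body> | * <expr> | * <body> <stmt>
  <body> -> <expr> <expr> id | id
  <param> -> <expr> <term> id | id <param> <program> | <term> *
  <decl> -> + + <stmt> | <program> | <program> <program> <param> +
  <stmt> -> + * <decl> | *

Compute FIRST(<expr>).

<expr> -> id + <param> contributes {id}.
<expr> -> id <program> contributes {id}.
From <expr> -> <stmt>: add FIRST(<stmt>) = { *, + }.
Union: FIRST(<expr>) = { *, +, id }.

{ *, +, id }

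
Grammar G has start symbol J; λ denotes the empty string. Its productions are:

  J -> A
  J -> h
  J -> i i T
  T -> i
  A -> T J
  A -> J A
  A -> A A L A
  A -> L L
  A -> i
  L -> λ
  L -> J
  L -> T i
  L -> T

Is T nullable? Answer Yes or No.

No

Nullable nonterminals: A, J, L.
No production of T has an RHS whose symbols are all nullable, so T is not nullable.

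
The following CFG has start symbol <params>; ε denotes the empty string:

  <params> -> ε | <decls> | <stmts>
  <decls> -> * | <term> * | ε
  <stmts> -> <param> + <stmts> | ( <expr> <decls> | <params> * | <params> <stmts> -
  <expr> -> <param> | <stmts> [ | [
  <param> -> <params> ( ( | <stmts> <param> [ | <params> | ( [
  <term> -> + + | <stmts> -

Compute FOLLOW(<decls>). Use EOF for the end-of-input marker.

In <params> -> <decls>: <decls> is at the end, add FOLLOW(<params>) = { EOF, (, *, +, -, [ }.
In <stmts> -> ( <expr> <decls>: <decls> is at the end, add FOLLOW(<stmts>) = { EOF, (, *, +, -, [ }.
Union: FOLLOW(<decls>) = { EOF, (, *, +, -, [ }.

{ EOF, (, *, +, -, [ }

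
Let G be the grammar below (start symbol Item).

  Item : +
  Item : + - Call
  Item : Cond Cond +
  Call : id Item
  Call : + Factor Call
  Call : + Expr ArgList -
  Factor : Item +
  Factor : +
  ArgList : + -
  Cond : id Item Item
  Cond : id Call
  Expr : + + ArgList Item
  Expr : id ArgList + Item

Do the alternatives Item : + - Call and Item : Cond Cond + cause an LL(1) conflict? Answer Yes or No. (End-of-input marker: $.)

No

FIRST(+ - Call) = { + } and FIRST(Cond Cond +) = { id }.
The FIRST sets are disjoint and neither alternative is nullable — no conflict.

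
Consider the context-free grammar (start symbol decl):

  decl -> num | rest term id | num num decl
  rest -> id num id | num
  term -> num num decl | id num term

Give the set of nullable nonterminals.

{ } (none)

No nonterminal has an empty production or an RHS whose symbols are all nullable.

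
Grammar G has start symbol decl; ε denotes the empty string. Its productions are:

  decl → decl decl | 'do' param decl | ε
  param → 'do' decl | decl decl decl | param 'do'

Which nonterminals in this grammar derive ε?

{ decl, param }

Directly nullable (have an ε-production): decl.
param → decl decl decl with every symbol nullable, so param is nullable.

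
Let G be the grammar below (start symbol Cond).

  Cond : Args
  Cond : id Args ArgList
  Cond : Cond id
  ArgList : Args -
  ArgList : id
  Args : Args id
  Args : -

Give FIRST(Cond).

From Cond : Args: add FIRST(Args) = { - }.
Cond : id Args ArgList contributes {id}.
From Cond : Cond id: add FIRST(Cond) = { -, id }.
Union: FIRST(Cond) = { -, id }.

{ -, id }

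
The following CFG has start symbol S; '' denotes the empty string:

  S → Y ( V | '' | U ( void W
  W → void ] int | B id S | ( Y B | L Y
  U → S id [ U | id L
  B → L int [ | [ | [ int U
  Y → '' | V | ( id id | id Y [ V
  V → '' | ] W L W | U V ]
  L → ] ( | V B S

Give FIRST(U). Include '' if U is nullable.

From U → S id [ U: S nullable, take FIRST(S) ∪ {id} = { (, ], id }.
U → id L contributes {id}.
Union: FIRST(U) = { (, ], id }.

{ (, ], id }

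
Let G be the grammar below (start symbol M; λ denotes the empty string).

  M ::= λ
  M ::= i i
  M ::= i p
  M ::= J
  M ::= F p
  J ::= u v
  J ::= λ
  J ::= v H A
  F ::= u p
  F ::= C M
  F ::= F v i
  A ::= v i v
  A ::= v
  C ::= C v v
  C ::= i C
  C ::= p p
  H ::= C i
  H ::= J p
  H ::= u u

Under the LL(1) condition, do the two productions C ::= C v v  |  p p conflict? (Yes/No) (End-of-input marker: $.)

Yes

FIRST(C v v) = { i, p } and FIRST(p p) = { p }.
Both contain p, so the two alternatives are not disjoint — LL(1) conflict.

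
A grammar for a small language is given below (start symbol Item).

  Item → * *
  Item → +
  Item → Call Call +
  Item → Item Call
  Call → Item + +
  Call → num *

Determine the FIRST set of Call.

From Call → Item + +: add FIRST(Item) = { *, +, num }.
Call → num * contributes {num}.
Union: FIRST(Call) = { *, +, num }.

{ *, +, num }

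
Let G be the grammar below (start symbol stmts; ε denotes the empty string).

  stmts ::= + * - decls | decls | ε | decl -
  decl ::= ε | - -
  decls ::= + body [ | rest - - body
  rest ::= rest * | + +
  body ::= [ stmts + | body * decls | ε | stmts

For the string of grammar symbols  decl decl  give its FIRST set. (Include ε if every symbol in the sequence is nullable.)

{ -, ε }

Add FIRST(decl)\{ε} = { - }; decl is nullable, continue.
Add FIRST(decl)\{ε} = { - }; decl is nullable, continue.
Every symbol is nullable, so include ε.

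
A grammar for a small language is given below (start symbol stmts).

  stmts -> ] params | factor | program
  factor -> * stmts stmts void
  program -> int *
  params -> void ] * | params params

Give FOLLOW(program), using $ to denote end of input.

In stmts -> program: program is at the end, add FOLLOW(stmts) = { $, *, ], int, void }.
Union: FOLLOW(program) = { $, *, ], int, void }.

{ $, *, ], int, void }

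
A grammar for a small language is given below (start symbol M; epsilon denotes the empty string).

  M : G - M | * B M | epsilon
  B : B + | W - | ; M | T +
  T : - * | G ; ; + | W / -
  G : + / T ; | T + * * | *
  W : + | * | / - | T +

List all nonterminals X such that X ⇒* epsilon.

Directly nullable (have an epsilon-production): M.
No other nonterminal has a production whose RHS symbols are all nullable.

{ M }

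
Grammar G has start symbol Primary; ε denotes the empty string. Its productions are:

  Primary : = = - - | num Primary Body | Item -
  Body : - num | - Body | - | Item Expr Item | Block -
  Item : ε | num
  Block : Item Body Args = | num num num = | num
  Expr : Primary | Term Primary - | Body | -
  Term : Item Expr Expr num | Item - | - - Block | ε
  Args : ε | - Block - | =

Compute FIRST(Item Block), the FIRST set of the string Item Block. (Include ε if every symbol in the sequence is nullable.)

{ -, =, num }

Add FIRST(Item)\{ε} = { num }; Item is nullable, continue.
Add FIRST(Block) = { -, =, num }; Block is not nullable, stop.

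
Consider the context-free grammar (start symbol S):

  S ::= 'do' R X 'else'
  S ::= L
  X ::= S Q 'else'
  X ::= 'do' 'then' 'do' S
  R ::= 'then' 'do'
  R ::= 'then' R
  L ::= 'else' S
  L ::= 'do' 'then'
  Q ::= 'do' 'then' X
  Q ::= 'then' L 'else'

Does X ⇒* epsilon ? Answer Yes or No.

No

No nonterminal in this grammar is nullable.
No production of X has an RHS whose symbols are all nullable, so X is not nullable.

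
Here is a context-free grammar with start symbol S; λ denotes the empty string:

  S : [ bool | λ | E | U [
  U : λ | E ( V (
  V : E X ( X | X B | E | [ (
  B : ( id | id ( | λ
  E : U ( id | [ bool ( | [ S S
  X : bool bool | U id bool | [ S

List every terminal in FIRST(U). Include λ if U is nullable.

{ (, [, λ }

U : λ contributes λ.
From U : E ( V (: add FIRST(E) = { (, [ }.
Union: FIRST(U) = { (, [, λ }.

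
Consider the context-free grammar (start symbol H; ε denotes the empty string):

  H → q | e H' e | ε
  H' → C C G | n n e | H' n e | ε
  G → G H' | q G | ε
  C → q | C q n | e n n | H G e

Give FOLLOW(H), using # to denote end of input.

H is the start symbol, so # ∈ FOLLOW(H).
In C → H G e: add FIRST(G e) = { e, n, q }.
Union: FOLLOW(H) = { #, e, n, q }.

{ #, e, n, q }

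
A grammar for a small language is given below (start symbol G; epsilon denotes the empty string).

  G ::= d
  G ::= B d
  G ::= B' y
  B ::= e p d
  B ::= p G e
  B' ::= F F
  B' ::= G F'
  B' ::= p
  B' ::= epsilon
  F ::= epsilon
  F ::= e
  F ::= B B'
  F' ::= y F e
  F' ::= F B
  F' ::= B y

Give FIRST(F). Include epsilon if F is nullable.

{ e, p, epsilon }

F ::= epsilon contributes epsilon.
F ::= e contributes {e}.
From F ::= B B': add FIRST(B) = { e, p }.
Union: FIRST(F) = { e, p, epsilon }.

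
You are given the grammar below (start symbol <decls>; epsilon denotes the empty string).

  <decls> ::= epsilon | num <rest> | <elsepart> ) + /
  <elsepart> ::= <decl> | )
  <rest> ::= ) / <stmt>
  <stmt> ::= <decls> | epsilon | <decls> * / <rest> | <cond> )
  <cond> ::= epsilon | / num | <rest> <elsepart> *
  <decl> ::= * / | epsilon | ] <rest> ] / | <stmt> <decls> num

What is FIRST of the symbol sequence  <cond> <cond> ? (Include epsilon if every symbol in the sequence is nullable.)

{ ), /, epsilon }

Add FIRST(<cond>)\{epsilon} = { ), / }; <cond> is nullable, continue.
Add FIRST(<cond>)\{epsilon} = { ), / }; <cond> is nullable, continue.
Every symbol is nullable, so include epsilon.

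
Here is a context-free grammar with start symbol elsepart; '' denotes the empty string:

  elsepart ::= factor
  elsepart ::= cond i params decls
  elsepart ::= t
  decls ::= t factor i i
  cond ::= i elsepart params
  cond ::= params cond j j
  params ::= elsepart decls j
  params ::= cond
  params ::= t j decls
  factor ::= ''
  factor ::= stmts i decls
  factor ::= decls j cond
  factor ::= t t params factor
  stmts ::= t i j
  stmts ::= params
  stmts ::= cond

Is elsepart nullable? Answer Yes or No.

Yes

elsepart ::= factor and each of factor is nullable, so elsepart ⇒* ''.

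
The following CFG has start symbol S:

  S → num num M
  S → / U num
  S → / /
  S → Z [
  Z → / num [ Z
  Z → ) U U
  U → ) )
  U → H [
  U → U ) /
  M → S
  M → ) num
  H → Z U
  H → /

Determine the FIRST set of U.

U → ) ) contributes {)}.
From U → H [: add FIRST(H) = { ), / }.
From U → U ) /: add FIRST(U) = { ), / }.
Union: FIRST(U) = { ), / }.

{ ), / }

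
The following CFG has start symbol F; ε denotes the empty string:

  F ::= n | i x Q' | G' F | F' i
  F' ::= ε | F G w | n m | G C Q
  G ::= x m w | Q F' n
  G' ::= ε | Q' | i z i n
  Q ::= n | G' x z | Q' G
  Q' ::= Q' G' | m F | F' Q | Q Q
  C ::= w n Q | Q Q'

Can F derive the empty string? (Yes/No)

Nullable nonterminals: F', G'.
No production of F has an RHS whose symbols are all nullable, so F is not nullable.

No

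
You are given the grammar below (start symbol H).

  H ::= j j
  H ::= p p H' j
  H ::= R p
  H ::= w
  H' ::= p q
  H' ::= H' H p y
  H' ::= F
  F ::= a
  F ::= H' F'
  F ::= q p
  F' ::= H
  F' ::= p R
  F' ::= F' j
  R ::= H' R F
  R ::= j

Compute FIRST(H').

H' ::= p q contributes {p}.
From H' ::= H' H p y: add FIRST(H') = { a, p, q }.
From H' ::= F: add FIRST(F) = { a, p, q }.
Union: FIRST(H') = { a, p, q }.

{ a, p, q }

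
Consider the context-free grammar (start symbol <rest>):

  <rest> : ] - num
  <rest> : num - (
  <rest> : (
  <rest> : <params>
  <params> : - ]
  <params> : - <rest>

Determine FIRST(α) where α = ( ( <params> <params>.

( is a terminal; add {(} and stop.

{ ( }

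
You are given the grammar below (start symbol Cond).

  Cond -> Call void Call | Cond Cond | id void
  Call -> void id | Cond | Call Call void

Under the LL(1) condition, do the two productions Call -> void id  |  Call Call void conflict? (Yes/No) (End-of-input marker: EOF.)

FIRST(void id) = { void } and FIRST(Call Call void) = { id, void }.
Both contain void, so the two alternatives are not disjoint — LL(1) conflict.

Yes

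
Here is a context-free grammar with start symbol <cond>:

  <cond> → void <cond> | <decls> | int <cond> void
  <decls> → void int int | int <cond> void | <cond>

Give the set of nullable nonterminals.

{ } (none)

No nonterminal has an empty production or an RHS whose symbols are all nullable.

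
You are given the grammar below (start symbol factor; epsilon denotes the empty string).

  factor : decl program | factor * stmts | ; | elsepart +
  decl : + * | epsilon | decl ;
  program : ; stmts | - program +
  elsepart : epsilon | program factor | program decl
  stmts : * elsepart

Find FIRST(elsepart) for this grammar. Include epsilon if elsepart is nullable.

{ -, ;, epsilon }

elsepart : epsilon contributes epsilon.
From elsepart : program factor: add FIRST(program) = { -, ; }.
From elsepart : program decl: add FIRST(program) = { -, ; }.
Union: FIRST(elsepart) = { -, ;, epsilon }.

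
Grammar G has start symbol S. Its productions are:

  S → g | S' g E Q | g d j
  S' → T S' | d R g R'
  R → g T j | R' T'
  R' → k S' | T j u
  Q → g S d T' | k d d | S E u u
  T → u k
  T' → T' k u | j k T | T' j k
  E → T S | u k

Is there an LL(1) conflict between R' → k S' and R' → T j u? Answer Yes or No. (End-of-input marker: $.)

FIRST(k S') = { k } and FIRST(T j u) = { u }.
The FIRST sets are disjoint and neither alternative is nullable — no conflict.

No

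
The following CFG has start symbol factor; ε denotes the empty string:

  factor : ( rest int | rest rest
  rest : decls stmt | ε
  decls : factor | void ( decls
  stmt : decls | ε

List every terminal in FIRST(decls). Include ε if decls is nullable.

From decls : factor: add FIRST(factor) = { (, void, ε } (including ε since factor is nullable).
decls : void ( decls contributes {void}.
Union: FIRST(decls) = { (, void, ε }.

{ (, void, ε }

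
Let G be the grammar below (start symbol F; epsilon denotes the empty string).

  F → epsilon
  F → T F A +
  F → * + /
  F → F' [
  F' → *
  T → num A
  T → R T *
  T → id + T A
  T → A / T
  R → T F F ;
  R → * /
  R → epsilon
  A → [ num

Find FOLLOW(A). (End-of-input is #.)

{ *, +, /, ;, [, id, num }

In F → T F A +: add FIRST(+) = { + }.
In T → num A: A is at the end, add FOLLOW(T) = { *, ;, [, id, num }.
In T → id + T A: A is at the end, add FOLLOW(T) = { *, ;, [, id, num }.
In T → A / T: add FIRST(/ T) = { / }.
Union: FOLLOW(A) = { *, +, /, ;, [, id, num }.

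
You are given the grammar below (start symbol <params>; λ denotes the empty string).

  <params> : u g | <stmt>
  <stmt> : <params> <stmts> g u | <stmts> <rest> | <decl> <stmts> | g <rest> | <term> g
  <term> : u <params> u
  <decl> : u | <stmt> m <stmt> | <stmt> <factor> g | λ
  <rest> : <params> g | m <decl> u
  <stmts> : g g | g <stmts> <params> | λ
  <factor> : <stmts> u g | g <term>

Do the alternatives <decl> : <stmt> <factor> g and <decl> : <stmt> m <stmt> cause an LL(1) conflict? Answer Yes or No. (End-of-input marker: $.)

FIRST(<stmt> <factor> g) = { g, m, u } and FIRST(<stmt> m <stmt>) = { g, m, u }.
Both contain g, so the two alternatives are not disjoint — LL(1) conflict.

Yes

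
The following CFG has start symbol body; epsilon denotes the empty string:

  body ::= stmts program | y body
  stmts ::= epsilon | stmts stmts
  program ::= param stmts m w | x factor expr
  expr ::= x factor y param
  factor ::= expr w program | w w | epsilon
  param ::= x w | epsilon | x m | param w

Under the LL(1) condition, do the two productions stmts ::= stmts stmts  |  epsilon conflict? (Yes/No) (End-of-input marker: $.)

FIRST(stmts stmts) = { epsilon } and FIRST(epsilon) = { epsilon }.
Both alternatives are nullable, violating the LL(1) condition.

Yes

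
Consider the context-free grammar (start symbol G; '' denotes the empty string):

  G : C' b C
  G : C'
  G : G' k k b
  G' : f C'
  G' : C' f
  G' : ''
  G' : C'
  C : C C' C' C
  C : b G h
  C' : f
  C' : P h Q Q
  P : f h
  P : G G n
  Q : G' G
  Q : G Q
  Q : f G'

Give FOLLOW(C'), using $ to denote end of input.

{ $, b, f, h, k, n }

In G : C' b C: add FIRST(b C) = { b }.
In G : C': C' is at the end, add FOLLOW(G) = { $, b, f, h, k, n }.
In G' : f C': C' is at the end, add FOLLOW(G') = { $, b, f, h, k, n }.
In G' : C' f: add FIRST(f) = { f }.
In G' : C': C' is at the end, add FOLLOW(G') = { $, b, f, h, k, n }.
In C : C C' C' C: add FIRST(C' C) = { f, k }.
In C : C C' C' C: add FIRST(C) = { b }.
Union: FOLLOW(C') = { $, b, f, h, k, n }.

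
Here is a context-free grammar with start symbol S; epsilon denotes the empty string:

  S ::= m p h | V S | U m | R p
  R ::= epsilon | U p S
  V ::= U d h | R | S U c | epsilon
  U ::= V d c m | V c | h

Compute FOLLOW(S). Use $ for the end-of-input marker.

{ $, c, d, h, m, p }

S is the start symbol, so $ ∈ FOLLOW(S).
In S ::= V S: S is at the end, add FOLLOW(S) = { $, c, d, h, m, p }.
In R ::= U p S: S is at the end, add FOLLOW(R) = { c, d, h, m, p }.
In V ::= S U c: add FIRST(U c) = { c, d, h, m, p }.
Union: FOLLOW(S) = { $, c, d, h, m, p }.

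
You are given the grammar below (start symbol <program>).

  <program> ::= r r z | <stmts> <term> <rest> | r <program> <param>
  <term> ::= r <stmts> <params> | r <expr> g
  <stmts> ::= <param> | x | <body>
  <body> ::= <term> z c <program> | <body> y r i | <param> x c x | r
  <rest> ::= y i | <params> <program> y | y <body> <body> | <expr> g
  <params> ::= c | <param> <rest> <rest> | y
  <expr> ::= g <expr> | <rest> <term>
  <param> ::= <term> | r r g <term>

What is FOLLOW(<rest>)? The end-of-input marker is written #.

{ #, c, g, r, x, y, z }

In <program> ::= <stmts> <term> <rest>: <rest> is at the end, add FOLLOW(<program>) = { #, c, g, r, x, y, z }.
In <params> ::= <param> <rest> <rest>: add FIRST(<rest>) = { c, g, r, y }.
In <params> ::= <param> <rest> <rest>: <rest> is at the end, add FOLLOW(<params>) = { #, c, g, r, x, y, z }.
In <expr> ::= <rest> <term>: add FIRST(<term>) = { r }.
Union: FOLLOW(<rest>) = { #, c, g, r, x, y, z }.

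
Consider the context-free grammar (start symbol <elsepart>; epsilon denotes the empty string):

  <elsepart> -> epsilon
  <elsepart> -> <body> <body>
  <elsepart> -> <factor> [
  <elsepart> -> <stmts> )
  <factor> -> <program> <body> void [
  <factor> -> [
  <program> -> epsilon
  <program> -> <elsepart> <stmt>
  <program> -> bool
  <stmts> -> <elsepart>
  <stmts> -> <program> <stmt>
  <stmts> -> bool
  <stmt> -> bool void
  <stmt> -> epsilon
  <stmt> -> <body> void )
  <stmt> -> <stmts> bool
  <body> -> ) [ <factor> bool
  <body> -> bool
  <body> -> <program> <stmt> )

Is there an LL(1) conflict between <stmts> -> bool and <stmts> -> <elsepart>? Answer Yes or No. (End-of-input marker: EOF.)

Yes

FIRST(bool) = { bool } and FIRST(<elsepart>) = { ), [, bool, epsilon }.
Both contain bool, so the two alternatives are not disjoint — LL(1) conflict.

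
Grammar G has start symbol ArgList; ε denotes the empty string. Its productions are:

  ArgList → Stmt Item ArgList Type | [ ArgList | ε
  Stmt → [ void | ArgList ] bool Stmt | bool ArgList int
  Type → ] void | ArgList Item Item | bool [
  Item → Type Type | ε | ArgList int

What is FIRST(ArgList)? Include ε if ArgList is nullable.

From ArgList → Stmt Item ArgList Type: add FIRST(Stmt) = { [, ], bool }.
ArgList → [ ArgList contributes {[}.
ArgList → ε contributes ε.
Union: FIRST(ArgList) = { [, ], bool, ε }.

{ [, ], bool, ε }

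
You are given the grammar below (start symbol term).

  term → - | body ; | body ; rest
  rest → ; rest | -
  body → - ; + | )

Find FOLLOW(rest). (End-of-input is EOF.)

{ EOF }

In term → body ; rest: rest is at the end, add FOLLOW(term) = { EOF }.
In rest → ; rest: rest is at the end, add FOLLOW(rest) = { EOF }.
Union: FOLLOW(rest) = { EOF }.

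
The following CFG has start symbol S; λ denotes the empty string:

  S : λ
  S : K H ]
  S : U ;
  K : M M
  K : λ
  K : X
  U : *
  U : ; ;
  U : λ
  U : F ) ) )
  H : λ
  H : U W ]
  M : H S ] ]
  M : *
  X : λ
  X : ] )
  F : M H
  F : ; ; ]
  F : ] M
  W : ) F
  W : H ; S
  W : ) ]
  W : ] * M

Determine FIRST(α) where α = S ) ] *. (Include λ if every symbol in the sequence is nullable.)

{ ), *, ;, ] }

Add FIRST(S)\{λ} = { ), *, ;, ] }; S is nullable, continue.
) is a terminal; add {)} and stop.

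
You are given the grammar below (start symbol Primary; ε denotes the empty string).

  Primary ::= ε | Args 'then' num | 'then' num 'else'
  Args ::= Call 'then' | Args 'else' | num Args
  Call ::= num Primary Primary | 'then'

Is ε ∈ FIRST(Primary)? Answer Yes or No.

Primary has an ε-production, so Primary ⇒ ε.

Yes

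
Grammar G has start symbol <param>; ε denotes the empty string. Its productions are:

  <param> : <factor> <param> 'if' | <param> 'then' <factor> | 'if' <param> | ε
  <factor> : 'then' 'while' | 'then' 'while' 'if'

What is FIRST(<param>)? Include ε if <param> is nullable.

{ 'if', 'then', ε }

From <param> : <factor> <param> 'if': add FIRST(<factor>) = { 'then' }.
From <param> : <param> 'then' <factor>: <param> nullable, take FIRST(<param>) ∪ {'then'} = { 'if', 'then' }.
<param> : 'if' <param> contributes {'if'}.
<param> : ε contributes ε.
Union: FIRST(<param>) = { 'if', 'then', ε }.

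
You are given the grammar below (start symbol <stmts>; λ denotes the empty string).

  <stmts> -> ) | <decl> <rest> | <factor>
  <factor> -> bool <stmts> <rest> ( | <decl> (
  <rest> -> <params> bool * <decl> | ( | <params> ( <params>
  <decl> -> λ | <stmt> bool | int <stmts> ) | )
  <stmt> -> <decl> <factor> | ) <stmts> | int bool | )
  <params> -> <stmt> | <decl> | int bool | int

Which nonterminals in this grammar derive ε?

{ <decl>, <params> }

Directly nullable (have an λ-production): <decl>.
<params> -> <decl> with every symbol nullable, so <params> is nullable.
No other nonterminal has a production whose RHS symbols are all nullable.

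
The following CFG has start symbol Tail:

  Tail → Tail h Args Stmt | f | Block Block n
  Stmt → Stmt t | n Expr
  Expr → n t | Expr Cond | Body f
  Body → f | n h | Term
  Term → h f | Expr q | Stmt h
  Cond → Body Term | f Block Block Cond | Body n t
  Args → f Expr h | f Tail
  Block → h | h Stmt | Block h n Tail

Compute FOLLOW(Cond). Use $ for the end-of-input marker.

In Expr → Expr Cond: Cond is at the end, add FOLLOW(Expr) = { $, f, h, n, q, t }.
In Cond → f Block Block Cond: Cond is at the end, add FOLLOW(Cond) = { $, f, h, n, q, t }.
Union: FOLLOW(Cond) = { $, f, h, n, q, t }.

{ $, f, h, n, q, t }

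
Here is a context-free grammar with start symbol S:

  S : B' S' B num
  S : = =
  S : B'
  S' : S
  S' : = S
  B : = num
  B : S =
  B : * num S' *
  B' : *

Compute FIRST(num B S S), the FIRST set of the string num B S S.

{ num }

num is a terminal; add {num} and stop.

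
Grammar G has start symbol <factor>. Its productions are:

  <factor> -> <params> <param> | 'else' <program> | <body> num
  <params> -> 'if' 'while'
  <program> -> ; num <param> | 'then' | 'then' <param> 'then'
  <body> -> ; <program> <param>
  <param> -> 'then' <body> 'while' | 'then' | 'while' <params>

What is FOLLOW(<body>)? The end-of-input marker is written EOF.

In <factor> -> <body> num: add FIRST(num) = { num }.
In <param> -> 'then' <body> 'while': add FIRST('while') = { 'while' }.
Union: FOLLOW(<body>) = { 'while', num }.

{ 'while', num }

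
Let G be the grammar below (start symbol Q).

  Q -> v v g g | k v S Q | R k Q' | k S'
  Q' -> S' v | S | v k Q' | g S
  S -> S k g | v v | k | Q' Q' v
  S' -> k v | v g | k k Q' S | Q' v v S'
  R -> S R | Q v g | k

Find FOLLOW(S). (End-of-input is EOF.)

{ EOF, g, k, v }

In Q -> k v S Q: add FIRST(Q) = { g, k, v }.
In Q' -> S: S is at the end, add FOLLOW(Q') = { EOF, g, k, v }.
In Q' -> g S: S is at the end, add FOLLOW(Q') = { EOF, g, k, v }.
In S -> S k g: add FIRST(k g) = { k }.
In S' -> k k Q' S: S is at the end, add FOLLOW(S') = { EOF, v }.
In R -> S R: add FIRST(R) = { g, k, v }.
Union: FOLLOW(S) = { EOF, g, k, v }.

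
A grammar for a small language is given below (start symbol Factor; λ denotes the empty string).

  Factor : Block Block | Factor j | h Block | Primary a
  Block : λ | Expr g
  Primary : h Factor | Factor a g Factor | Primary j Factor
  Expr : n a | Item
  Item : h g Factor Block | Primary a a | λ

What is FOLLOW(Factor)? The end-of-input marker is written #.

{ #, a, g, h, j, n }

Factor is the start symbol, so # ∈ FOLLOW(Factor).
In Factor : Factor j: add FIRST(j) = { j }.
In Primary : h Factor: Factor is at the end, add FOLLOW(Primary) = { a, j }.
In Primary : Factor a g Factor: add FIRST(a g Factor) = { a }.
In Primary : Factor a g Factor: Factor is at the end, add FOLLOW(Primary) = { a, j }.
In Primary : Primary j Factor: Factor is at the end, add FOLLOW(Primary) = { a, j }.
In Item : h g Factor Block: add FIRST(Block)\{λ} = { a, g, h, j, n }.
  Since Block is nullable, also add FOLLOW(Item) = { g }.
Union: FOLLOW(Factor) = { #, a, g, h, j, n }.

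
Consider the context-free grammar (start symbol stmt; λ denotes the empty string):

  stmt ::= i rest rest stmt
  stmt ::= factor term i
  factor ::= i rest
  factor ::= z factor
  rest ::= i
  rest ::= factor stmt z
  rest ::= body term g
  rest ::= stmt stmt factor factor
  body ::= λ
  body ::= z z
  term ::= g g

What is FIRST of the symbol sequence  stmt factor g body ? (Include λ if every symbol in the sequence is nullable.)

Add FIRST(stmt) = { i, z }; stmt is not nullable, stop.

{ i, z }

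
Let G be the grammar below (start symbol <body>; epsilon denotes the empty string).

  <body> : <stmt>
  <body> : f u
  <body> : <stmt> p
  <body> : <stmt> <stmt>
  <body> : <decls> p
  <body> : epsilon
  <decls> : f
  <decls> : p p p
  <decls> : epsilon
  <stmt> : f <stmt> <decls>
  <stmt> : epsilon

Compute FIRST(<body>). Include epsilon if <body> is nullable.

From <body> : <stmt>: add FIRST(<stmt>) = { f, epsilon } (including epsilon since <stmt> is nullable).
<body> : f u contributes {f}.
From <body> : <stmt> p: <stmt> nullable, take FIRST(<stmt>) ∪ {p} = { f, p }.
From <body> : <stmt> <stmt>: <stmt>, <stmt> nullable, take FIRST(<stmt>) ∪ FIRST(<stmt>) = { f }; also epsilon since the whole RHS is nullable.
From <body> : <decls> p: <decls> nullable, take FIRST(<decls>) ∪ {p} = { f, p }.
<body> : epsilon contributes epsilon.
Union: FIRST(<body>) = { f, p, epsilon }.

{ f, p, epsilon }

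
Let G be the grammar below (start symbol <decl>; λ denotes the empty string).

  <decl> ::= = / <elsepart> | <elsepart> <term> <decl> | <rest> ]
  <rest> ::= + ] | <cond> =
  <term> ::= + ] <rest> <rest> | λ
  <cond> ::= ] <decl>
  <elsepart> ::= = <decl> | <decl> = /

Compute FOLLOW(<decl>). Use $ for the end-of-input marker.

<decl> is the start symbol, so $ ∈ FOLLOW(<decl>).
In <decl> ::= <elsepart> <term> <decl>: <decl> is at the end, add FOLLOW(<decl>) = { $, +, =, ] }.
In <cond> ::= ] <decl>: <decl> is at the end, add FOLLOW(<cond>) = { = }.
In <elsepart> ::= = <decl>: <decl> is at the end, add FOLLOW(<elsepart>) = { $, +, =, ] }.
In <elsepart> ::= <decl> = /: add FIRST(= /) = { = }.
Union: FOLLOW(<decl>) = { $, +, =, ] }.

{ $, +, =, ] }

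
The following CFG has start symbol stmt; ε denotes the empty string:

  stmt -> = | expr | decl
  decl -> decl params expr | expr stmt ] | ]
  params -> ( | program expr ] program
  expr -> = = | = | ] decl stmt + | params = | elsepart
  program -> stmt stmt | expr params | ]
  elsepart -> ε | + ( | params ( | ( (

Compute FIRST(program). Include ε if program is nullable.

{ (, +, =, ], ε }

From program -> stmt stmt: stmt, stmt nullable, take FIRST(stmt) ∪ FIRST(stmt) = { (, +, =, ] }; also ε since the whole RHS is nullable.
From program -> expr params: expr nullable, take FIRST(expr) ∪ FIRST(params) = { (, +, =, ] }.
program -> ] contributes {]}.
Union: FIRST(program) = { (, +, =, ], ε }.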